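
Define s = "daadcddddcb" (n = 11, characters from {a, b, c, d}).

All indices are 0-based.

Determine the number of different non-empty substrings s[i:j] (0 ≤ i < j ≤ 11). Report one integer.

rank | idx | suffix
   0 |   1 | aadcddddcb
   1 |   2 | adcddddcb
   2 |  10 | b
   3 |   9 | cb
   4 |   4 | cddddcb
   5 |   0 | daadcddddcb
   6 |   8 | dcb
   7 |   3 | dcddddcb
   8 |   7 | ddcb
   9 |   6 | dddcb
  10 |   5 | ddddcb

SA = [1, 2, 10, 9, 4, 0, 8, 3, 7, 6, 5]
i: (SA[i-1],SA[i]) lcp shared
  1: (1,2) 1 'a'
  2: (2,10) 0 ''
  3: (10,9) 0 ''
  4: (9,4) 1 'c'
  5: (4,0) 0 ''
  6: (0,8) 1 'd'
  7: (8,3) 2 'dc'
  8: (3,7) 1 'd'
  9: (7,6) 2 'dd'
  10: (6,5) 3 'ddd'

n(n+1)/2 = 11·12/2 = 66
Σ LCP = 0 + 1 + 0 + 0 + 1 + 0 + 1 + 2 + 1 + 2 + 3 = 11
distinct = 66 − 11 = 55

55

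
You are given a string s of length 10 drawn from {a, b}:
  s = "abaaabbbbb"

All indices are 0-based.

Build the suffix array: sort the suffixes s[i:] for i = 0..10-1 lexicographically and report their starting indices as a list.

rank | idx | suffix
   0 |   2 | aaabbbbb
   1 |   3 | aabbbbb
   2 |   0 | abaaabbbbb
   3 |   4 | abbbbb
   4 |   9 | b
   5 |   1 | baaabbbbb
   6 |   8 | bb
   7 |   7 | bbb
   8 |   6 | bbbb
   9 |   5 | bbbbb

[2, 3, 0, 4, 9, 1, 8, 7, 6, 5]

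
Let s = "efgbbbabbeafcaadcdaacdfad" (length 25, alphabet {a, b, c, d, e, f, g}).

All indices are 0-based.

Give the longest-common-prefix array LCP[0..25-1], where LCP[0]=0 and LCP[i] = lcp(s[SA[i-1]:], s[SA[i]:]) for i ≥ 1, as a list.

rank | idx | suffix
   0 |  18 | aacdfad
   1 |  13 | aadcdaacdfad
   2 |   6 | abbeafcaadcdaacdfad
   3 |  19 | acdfad
   4 |  23 | ad
   5 |  14 | adcdaacdfad
   6 |  10 | afcaadcdaacdfad
   7 |   5 | babbeafcaadcdaacdfad
   8 |   4 | bbabbeafcaadcdaacdfad
   9 |   3 | bbbabbeafcaadcdaacdfad
  10 |   7 | bbeafcaadcdaacdfad
  11 |   8 | beafcaadcdaacdfad
  12 |  12 | caadcdaacdfad
  13 |  16 | cdaacdfad
  14 |  20 | cdfad
  15 |  24 | d
  16 |  17 | daacdfad
  17 |  15 | dcdaacdfad
  18 |  21 | dfad
  19 |   9 | eafcaadcdaacdfad
  20 |   0 | efgbbbabbeafcaadcdaacdfad
  21 |  22 | fad
  22 |  11 | fcaadcdaacdfad
  23 |   1 | fgbbbabbeafcaadcdaacdfad
  24 |   2 | gbbbabbeafcaadcdaacdfad

SA = [18, 13, 6, 19, 23, 14, 10, 5, 4, 3, 7, 8, 12, 16, 20, 24, 17, 15, 21, 9, 0, 22, 11, 1, 2]
rank  pair      lcp
   1  s[18:],s[13:]  2  'aa'
   2  s[13:],s[6:]  1  'a'
   3  s[6:],s[19:]  1  'a'
   4  s[19:],s[23:]  1  'a'
   5  s[23:],s[14:]  2  'ad'
   6  s[14:],s[10:]  1  'a'
   7  s[10:],s[5:]  0  ''
   8  s[5:],s[4:]  1  'b'
   9  s[4:],s[3:]  2  'bb'
  10  s[3:],s[7:]  2  'bb'
  11  s[7:],s[8:]  1  'b'
  12  s[8:],s[12:]  0  ''
  13  s[12:],s[16:]  1  'c'
  14  s[16:],s[20:]  2  'cd'
  15  s[20:],s[24:]  0  ''
  16  s[24:],s[17:]  1  'd'
  17  s[17:],s[15:]  1  'd'
  18  s[15:],s[21:]  1  'd'
  19  s[21:],s[9:]  0  ''
  20  s[9:],s[0:]  1  'e'
  21  s[0:],s[22:]  0  ''
  22  s[22:],s[11:]  1  'f'
  23  s[11:],s[1:]  1  'f'
  24  s[1:],s[2:]  0  ''

[0, 2, 1, 1, 1, 2, 1, 0, 1, 2, 2, 1, 0, 1, 2, 0, 1, 1, 1, 0, 1, 0, 1, 1, 0]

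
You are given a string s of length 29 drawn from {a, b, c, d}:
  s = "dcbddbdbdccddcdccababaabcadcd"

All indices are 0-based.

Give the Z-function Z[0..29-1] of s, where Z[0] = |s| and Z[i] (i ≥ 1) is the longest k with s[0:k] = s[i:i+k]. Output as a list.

[29, 0, 0, 1, 1, 0, 1, 0, 2, 0, 0, 1, 2, 0, 2, 0, 0, 0, 0, 0, 0, 0, 0, 0, 0, 0, 2, 0, 1]

Z[0]=29
i=1: i≥r, start 0; Z[1]=0
i=2: i≥r, start 0; Z[2]=0
i=3: i≥r, start 0; Z[3]=1 scan→box=[3,4)
i=4: i≥r, start 0; Z[4]=1 scan→box=[4,5)
i=5: i≥r, start 0; Z[5]=0
i=6: i≥r, start 0; Z[6]=1 scan→box=[6,7)
i=7: i≥r, start 0; Z[7]=0
i=8: i≥r, start 0; Z[8]=2 scan→box=[8,10)
i=9: min(r-i=1, Z[1]=0)=0; Z[9]=0
i=10: i≥r, start 0; Z[10]=0
i=11: i≥r, start 0; Z[11]=1 scan→box=[11,12)
i=12: i≥r, start 0; Z[12]=2 scan→box=[12,14)
i=13: min(r-i=1, Z[1]=0)=0; Z[13]=0
i=14: i≥r, start 0; Z[14]=2 scan→box=[14,16)
i=15: min(r-i=1, Z[1]=0)=0; Z[15]=0
i=16: i≥r, start 0; Z[16]=0
i=17: i≥r, start 0; Z[17]=0
i=18: i≥r, start 0; Z[18]=0
i=19: i≥r, start 0; Z[19]=0
i=20: i≥r, start 0; Z[20]=0
i=21: i≥r, start 0; Z[21]=0
i=22: i≥r, start 0; Z[22]=0
i=23: i≥r, start 0; Z[23]=0
i=24: i≥r, start 0; Z[24]=0
i=25: i≥r, start 0; Z[25]=0
i=26: i≥r, start 0; Z[26]=2 scan→box=[26,28)
i=27: min(r-i=1, Z[1]=0)=0; Z[27]=0
i=28: i≥r, start 0; Z[28]=1 scan→box=[28,29)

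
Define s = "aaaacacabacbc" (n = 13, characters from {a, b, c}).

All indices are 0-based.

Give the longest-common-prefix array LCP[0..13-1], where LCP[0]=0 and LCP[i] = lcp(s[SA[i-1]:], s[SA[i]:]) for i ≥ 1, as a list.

[0, 3, 2, 1, 1, 3, 2, 0, 1, 0, 1, 2, 1]

sorted suffixes:
  #0 SA[0]=0  'aaaacacabacbc'
  #1 SA[1]=1  'aaacacabacbc'
  #2 SA[2]=2  'aacacabacbc'
  #3 SA[3]=7  'abacbc'
  #4 SA[4]=5  'acabacbc'
  #5 SA[5]=3  'acacabacbc'
  #6 SA[6]=9  'acbc'
  #7 SA[7]=8  'bacbc'
  #8 SA[8]=11  'bc'
  #9 SA[9]=12  'c'
  #10 SA[10]=6  'cabacbc'
  #11 SA[11]=4  'cacabacbc'
  #12 SA[12]=10  'cbc'

SA = [0, 1, 2, 7, 5, 3, 9, 8, 11, 12, 6, 4, 10]
rank  pair      lcp
   1  s[0:],s[1:]  3  'aaa'
   2  s[1:],s[2:]  2  'aa'
   3  s[2:],s[7:]  1  'a'
   4  s[7:],s[5:]  1  'a'
   5  s[5:],s[3:]  3  'aca'
   6  s[3:],s[9:]  2  'ac'
   7  s[9:],s[8:]  0  ''
   8  s[8:],s[11:]  1  'b'
   9  s[11:],s[12:]  0  ''
  10  s[12:],s[6:]  1  'c'
  11  s[6:],s[4:]  2  'ca'
  12  s[4:],s[10:]  1  'c'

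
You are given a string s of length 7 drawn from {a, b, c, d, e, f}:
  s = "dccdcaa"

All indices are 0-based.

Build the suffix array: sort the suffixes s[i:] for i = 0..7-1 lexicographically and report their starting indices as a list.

rank | idx | suffix
   0 |   6 | a
   1 |   5 | aa
   2 |   4 | caa
   3 |   1 | ccdcaa
   4 |   2 | cdcaa
   5 |   3 | dcaa
   6 |   0 | dccdcaa

[6, 5, 4, 1, 2, 3, 0]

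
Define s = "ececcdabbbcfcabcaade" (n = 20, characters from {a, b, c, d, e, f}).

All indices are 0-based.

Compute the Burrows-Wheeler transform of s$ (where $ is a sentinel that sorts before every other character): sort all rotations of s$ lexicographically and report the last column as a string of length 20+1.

rank  rotation               last
    0  $ececcdabbbcfcabcaade  e
    1  aade$ececcdabbbcfcabc  c
    2  abbbcfcabcaade$ececcd  d
    3  abcaade$ececcdabbbcfc  c
    4  ade$ececcdabbbcfcabca  a
    5  bbbcfcabcaade$ececcda  a
    6  bbcfcabcaade$ececcdab  b
    7  bcaade$ececcdabbbcfca  a
    8  bcfcabcaade$ececcdabb  b
    9  caade$ececcdabbbcfcab  b
   10  cabcaade$ececcdabbbcf  f
   11  ccdabbbcfcabcaade$ece  e
   12  cdabbbcfcabcaade$ecec  c
   13  ceccdabbbcfcabcaade$e  e
   14  cfcabcaade$ececcdabbb  b
   15  dabbbcfcabcaade$ececc  c
   16  de$ececcdabbbcfcabcaa  a
   17  e$ececcdabbbcfcabcaad  d
   18  eccdabbbcfcabcaade$ec  c
   19  ececcdabbbcfcabcaade$  $
   20  fcabcaade$ececcdabbbc  c

ecdcaababbfecebcadc$c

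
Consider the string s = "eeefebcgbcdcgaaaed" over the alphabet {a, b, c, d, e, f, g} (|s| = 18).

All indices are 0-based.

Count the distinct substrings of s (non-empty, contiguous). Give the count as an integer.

rank→(start, suffix):
  0 → (13, 'aaaed')
  1 → (14, 'aaed')
  2 → (15, 'aed')
  3 → (8, 'bcdcgaaaed')
  4 → (5, 'bcgbcdcgaaaed')
  5 → (9, 'cdcgaaaed')
  6 → (11, 'cgaaaed')
  7 → (6, 'cgbcdcgaaaed')
  8 → (17, 'd')
  9 → (10, 'dcgaaaed')
  10 → (4, 'ebcgbcdcgaaaed')
  11 → (16, 'ed')
  12 → (0, 'eeefebcgbcdcgaaaed')
  13 → (1, 'eefebcgbcdcgaaaed')
  14 → (2, 'efebcgbcdcgaaaed')
  15 → (3, 'febcgbcdcgaaaed')
  16 → (12, 'gaaaed')
  17 → (7, 'gbcdcgaaaed')

SA = [13, 14, 15, 8, 5, 9, 11, 6, 17, 10, 4, 16, 0, 1, 2, 3, 12, 7]
rank  pair      lcp
   1  s[13:],s[14:]  2  'aa'
   2  s[14:],s[15:]  1  'a'
   3  s[15:],s[8:]  0  ''
   4  s[8:],s[5:]  2  'bc'
   5  s[5:],s[9:]  0  ''
   6  s[9:],s[11:]  1  'c'
   7  s[11:],s[6:]  2  'cg'
   8  s[6:],s[17:]  0  ''
   9  s[17:],s[10:]  1  'd'
  10  s[10:],s[4:]  0  ''
  11  s[4:],s[16:]  1  'e'
  12  s[16:],s[0:]  1  'e'
  13  s[0:],s[1:]  2  'ee'
  14  s[1:],s[2:]  1  'e'
  15  s[2:],s[3:]  0  ''
  16  s[3:],s[12:]  0  ''
  17  s[12:],s[7:]  1  'g'

n(n+1)/2 = 18·19/2 = 171
Σ LCP = 0 + 2 + 1 + 0 + 2 + 0 + 1 + 2 + 0 + 1 + 0 + 1 + 1 + 2 + 1 + 0 + 0 + 1 = 15
distinct = 171 − 15 = 156

156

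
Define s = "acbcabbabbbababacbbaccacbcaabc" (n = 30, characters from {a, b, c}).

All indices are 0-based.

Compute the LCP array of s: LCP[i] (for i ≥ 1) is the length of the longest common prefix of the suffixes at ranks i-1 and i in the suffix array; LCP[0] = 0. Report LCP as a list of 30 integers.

[0, 1, 3, 2, 3, 2, 1, 3, 5, 2, 0, 4, 3, 2, 3, 1, 4, 3, 2, 1, 2, 3, 0, 1, 2, 2, 1, 2, 4, 1]

sorted suffixes:
  #0 SA[0]=26  'aabc'
  #1 SA[1]=11  'ababacbbaccacbcaabc'
  #2 SA[2]=13  'abacbbaccacbcaabc'
  #3 SA[3]=4  'abbabbbababacbbaccacbcaabc'
  #4 SA[4]=7  'abbbababacbbaccacbcaabc'
  #5 SA[5]=27  'abc'
  #6 SA[6]=15  'acbbaccacbcaabc'
  #7 SA[7]=22  'acbcaabc'
  #8 SA[8]=0  'acbcabbabbbababacbbaccacbcaabc'
  #9 SA[9]=19  'accacbcaabc'
  #10 SA[10]=10  'bababacbbaccacbcaabc'
  #11 SA[11]=12  'babacbbaccacbcaabc'
  #12 SA[12]=6  'babbbababacbbaccacbcaabc'
  #13 SA[13]=14  'bacbbaccacbcaabc'
  #14 SA[14]=18  'baccacbcaabc'
  #15 SA[15]=9  'bbababacbbaccacbcaabc'
  #16 SA[16]=5  'bbabbbababacbbaccacbcaabc'
  #17 SA[17]=17  'bbaccacbcaabc'
  #18 SA[18]=8  'bbbababacbbaccacbcaabc'
  #19 SA[19]=28  'bc'
  #20 SA[20]=24  'bcaabc'
  #21 SA[21]=2  'bcabbabbbababacbbaccacbcaabc'
  #22 SA[22]=29  'c'
  #23 SA[23]=25  'caabc'
  #24 SA[24]=3  'cabbabbbababacbbaccacbcaabc'
  #25 SA[25]=21  'cacbcaabc'
  #26 SA[26]=16  'cbbaccacbcaabc'
  #27 SA[27]=23  'cbcaabc'
  #28 SA[28]=1  'cbcabbabbbababacbbaccacbcaabc'
  #29 SA[29]=20  'ccacbcaabc'

SA = [26, 11, 13, 4, 7, 27, 15, 22, 0, 19, 10, 12, 6, 14, 18, 9, 5, 17, 8, 28, 24, 2, 29, 25, 3, 21, 16, 23, 1, 20]
[i] adj suffixes → lcp
  [1] 26/11 → 1 ('a')
  [2] 11/13 → 3 ('aba')
  [3] 13/4 → 2 ('ab')
  [4] 4/7 → 3 ('abb')
  [5] 7/27 → 2 ('ab')
  [6] 27/15 → 1 ('a')
  [7] 15/22 → 3 ('acb')
  [8] 22/0 → 5 ('acbca')
  [9] 0/19 → 2 ('ac')
  [10] 19/10 → 0 ('')
  [11] 10/12 → 4 ('baba')
  [12] 12/6 → 3 ('bab')
  [13] 6/14 → 2 ('ba')
  [14] 14/18 → 3 ('bac')
  [15] 18/9 → 1 ('b')
  [16] 9/5 → 4 ('bbab')
  [17] 5/17 → 3 ('bba')
  [18] 17/8 → 2 ('bb')
  [19] 8/28 → 1 ('b')
  [20] 28/24 → 2 ('bc')
  [21] 24/2 → 3 ('bca')
  [22] 2/29 → 0 ('')
  [23] 29/25 → 1 ('c')
  [24] 25/3 → 2 ('ca')
  [25] 3/21 → 2 ('ca')
  [26] 21/16 → 1 ('c')
  [27] 16/23 → 2 ('cb')
  [28] 23/1 → 4 ('cbca')
  [29] 1/20 → 1 ('c')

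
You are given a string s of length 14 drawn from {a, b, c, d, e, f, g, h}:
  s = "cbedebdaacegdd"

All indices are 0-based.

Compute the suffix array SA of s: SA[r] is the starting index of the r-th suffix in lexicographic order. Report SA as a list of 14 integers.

[7, 8, 5, 1, 0, 9, 13, 6, 12, 3, 4, 2, 10, 11]

rank | idx | suffix
   0 |   7 | aacegdd
   1 |   8 | acegdd
   2 |   5 | bdaacegdd
   3 |   1 | bedebdaacegdd
   4 |   0 | cbedebdaacegdd
   5 |   9 | cegdd
   6 |  13 | d
   7 |   6 | daacegdd
   8 |  12 | dd
   9 |   3 | debdaacegdd
  10 |   4 | ebdaacegdd
  11 |   2 | edebdaacegdd
  12 |  10 | egdd
  13 |  11 | gdd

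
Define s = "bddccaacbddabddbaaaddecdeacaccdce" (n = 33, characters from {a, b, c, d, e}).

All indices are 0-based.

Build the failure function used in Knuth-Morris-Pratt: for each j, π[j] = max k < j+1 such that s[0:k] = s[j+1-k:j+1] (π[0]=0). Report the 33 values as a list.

π[0] = 0
j=1 s[j]='d': π[1]=0 (border '')
j=2 s[j]='d': π[2]=0 (border '')
j=3 s[j]='c': π[3]=0 (border '')
j=4 s[j]='c': π[4]=0 (border '')
j=5 s[j]='a': π[5]=0 (border '')
j=6 s[j]='a': π[6]=0 (border '')
j=7 s[j]='c': π[7]=0 (border '')
j=8 s[j]='b': π[8]=1 (border 'b')
j=9 s[j]='d': π[9]=2 (border 'bd')
j=10 s[j]='d': π[10]=3 (border 'bdd')
j=11 s[j]='a': k: 3→0; π[11]=0 (border '')
j=12 s[j]='b': π[12]=1 (border 'b')
j=13 s[j]='d': π[13]=2 (border 'bd')
j=14 s[j]='d': π[14]=3 (border 'bdd')
j=15 s[j]='b': k: 3→0; π[15]=1 (border 'b')
j=16 s[j]='a': k: 1→0; π[16]=0 (border '')
j=17 s[j]='a': π[17]=0 (border '')
j=18 s[j]='a': π[18]=0 (border '')
j=19 s[j]='d': π[19]=0 (border '')
j=20 s[j]='d': π[20]=0 (border '')
j=21 s[j]='e': π[21]=0 (border '')
j=22 s[j]='c': π[22]=0 (border '')
j=23 s[j]='d': π[23]=0 (border '')
j=24 s[j]='e': π[24]=0 (border '')
j=25 s[j]='a': π[25]=0 (border '')
j=26 s[j]='c': π[26]=0 (border '')
j=27 s[j]='a': π[27]=0 (border '')
j=28 s[j]='c': π[28]=0 (border '')
j=29 s[j]='c': π[29]=0 (border '')
j=30 s[j]='d': π[30]=0 (border '')
j=31 s[j]='c': π[31]=0 (border '')
j=32 s[j]='e': π[32]=0 (border '')

[0, 0, 0, 0, 0, 0, 0, 0, 1, 2, 3, 0, 1, 2, 3, 1, 0, 0, 0, 0, 0, 0, 0, 0, 0, 0, 0, 0, 0, 0, 0, 0, 0]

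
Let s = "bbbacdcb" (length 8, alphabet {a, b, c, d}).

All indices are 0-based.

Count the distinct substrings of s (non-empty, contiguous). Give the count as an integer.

rank | idx | suffix
   0 |   3 | acdcb
   1 |   7 | b
   2 |   2 | bacdcb
   3 |   1 | bbacdcb
   4 |   0 | bbbacdcb
   5 |   6 | cb
   6 |   4 | cdcb
   7 |   5 | dcb

SA = [3, 7, 2, 1, 0, 6, 4, 5]
[i] adj suffixes → lcp
  [1] 3/7 → 0 ('')
  [2] 7/2 → 1 ('b')
  [3] 2/1 → 1 ('b')
  [4] 1/0 → 2 ('bb')
  [5] 0/6 → 0 ('')
  [6] 6/4 → 1 ('c')
  [7] 4/5 → 0 ('')

n(n+1)/2 = 8·9/2 = 36
Σ LCP = 0 + 0 + 1 + 1 + 2 + 0 + 1 + 0 = 5
distinct = 36 − 5 = 31

31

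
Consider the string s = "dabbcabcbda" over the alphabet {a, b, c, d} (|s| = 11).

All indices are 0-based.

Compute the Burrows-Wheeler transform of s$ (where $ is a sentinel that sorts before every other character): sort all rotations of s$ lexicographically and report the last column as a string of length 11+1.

addcabacbbb$

rank  rotation      last
    0  $dabbcabcbda  a
    1  a$dabbcabcbd  d
    2  abbcabcbda$d  d
    3  abcbda$dabbc  c
    4  bbcabcbda$da  a
    5  bcabcbda$dab  b
    6  bcbda$dabbca  a
    7  bda$dabbcabc  c
    8  cabcbda$dabb  b
    9  cbda$dabbcab  b
   10  da$dabbcabcb  b
   11  dabbcabcbda$  $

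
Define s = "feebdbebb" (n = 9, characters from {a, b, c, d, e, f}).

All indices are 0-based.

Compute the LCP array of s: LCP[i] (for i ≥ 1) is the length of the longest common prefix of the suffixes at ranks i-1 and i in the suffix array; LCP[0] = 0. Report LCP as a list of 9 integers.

[0, 1, 1, 1, 0, 0, 2, 1, 0]

rank→(start, suffix):
  0 → (8, 'b')
  1 → (7, 'bb')
  2 → (3, 'bdbebb')
  3 → (5, 'bebb')
  4 → (4, 'dbebb')
  5 → (6, 'ebb')
  6 → (2, 'ebdbebb')
  7 → (1, 'eebdbebb')
  8 → (0, 'feebdbebb')

SA = [8, 7, 3, 5, 4, 6, 2, 1, 0]
rank  pair      lcp
   1  s[8:],s[7:]  1  'b'
   2  s[7:],s[3:]  1  'b'
   3  s[3:],s[5:]  1  'b'
   4  s[5:],s[4:]  0  ''
   5  s[4:],s[6:]  0  ''
   6  s[6:],s[2:]  2  'eb'
   7  s[2:],s[1:]  1  'e'
   8  s[1:],s[0:]  0  ''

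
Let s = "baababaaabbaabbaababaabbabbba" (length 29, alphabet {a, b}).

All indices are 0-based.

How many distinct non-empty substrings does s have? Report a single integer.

sorted suffixes:
  #0 SA[0]=28  'a'
  #1 SA[1]=6  'aaabbaabbaababaabbabbba'
  #2 SA[2]=1  'aababaaabbaabbaababaabbabbba'
  #3 SA[3]=15  'aababaabbabbba'
  #4 SA[4]=11  'aabbaababaabbabbba'
  #5 SA[5]=7  'aabbaabbaababaabbabbba'
  #6 SA[6]=20  'aabbabbba'
  #7 SA[7]=4  'abaaabbaabbaababaabbabbba'
  #8 SA[8]=18  'abaabbabbba'
  #9 SA[9]=2  'ababaaabbaabbaababaabbabbba'
  #10 SA[10]=16  'ababaabbabbba'
  #11 SA[11]=12  'abbaababaabbabbba'
  #12 SA[12]=8  'abbaabbaababaabbabbba'
  #13 SA[13]=21  'abbabbba'
  #14 SA[14]=24  'abbba'
  #15 SA[15]=27  'ba'
  #16 SA[16]=5  'baaabbaabbaababaabbabbba'
  #17 SA[17]=0  'baababaaabbaabbaababaabbabbba'
  #18 SA[18]=14  'baababaabbabbba'
  #19 SA[19]=10  'baabbaababaabbabbba'
  #20 SA[20]=19  'baabbabbba'
  #21 SA[21]=3  'babaaabbaabbaababaabbabbba'
  #22 SA[22]=17  'babaabbabbba'
  #23 SA[23]=23  'babbba'
  #24 SA[24]=26  'bba'
  #25 SA[25]=13  'bbaababaabbabbba'
  #26 SA[26]=9  'bbaabbaababaabbabbba'
  #27 SA[27]=22  'bbabbba'
  #28 SA[28]=25  'bbba'

SA = [28, 6, 1, 15, 11, 7, 20, 4, 18, 2, 16, 12, 8, 21, 24, 27, 5, 0, 14, 10, 19, 3, 17, 23, 26, 13, 9, 22, 25]
[i] adj suffixes → lcp
  [1] 28/6 → 1 ('a')
  [2] 6/1 → 2 ('aa')
  [3] 1/15 → 7 ('aababaa')
  [4] 15/11 → 3 ('aab')
  [5] 11/7 → 7 ('aabbaab')
  [6] 7/20 → 5 ('aabba')
  [7] 20/4 → 1 ('a')
  [8] 4/18 → 4 ('abaa')
  [9] 18/2 → 3 ('aba')
  [10] 2/16 → 6 ('ababaa')
  [11] 16/12 → 2 ('ab')
  [12] 12/8 → 6 ('abbaab')
  [13] 8/21 → 4 ('abba')
  [14] 21/24 → 3 ('abb')
  [15] 24/27 → 0 ('')
  [16] 27/5 → 2 ('ba')
  [17] 5/0 → 3 ('baa')
  [18] 0/14 → 8 ('baababaa')
  [19] 14/10 → 4 ('baab')
  [20] 10/19 → 6 ('baabba')
  [21] 19/3 → 2 ('ba')
  [22] 3/17 → 5 ('babaa')
  [23] 17/23 → 3 ('bab')
  [24] 23/26 → 1 ('b')
  [25] 26/13 → 3 ('bba')
  [26] 13/9 → 5 ('bbaab')
  [27] 9/22 → 3 ('bba')
  [28] 22/25 → 2 ('bb')

n(n+1)/2 = 29·30/2 = 435
Σ LCP = 0 + 1 + 2 + 7 + 3 + 7 + 5 + 1 + 4 + 3 + 6 + 2 + 6 + 4 + 3 + 0 + 2 + 3 + 8 + 4 + 6 + 2 + 5 + 3 + 1 + 3 + 5 + 3 + 2 = 101
distinct = 435 − 101 = 334

334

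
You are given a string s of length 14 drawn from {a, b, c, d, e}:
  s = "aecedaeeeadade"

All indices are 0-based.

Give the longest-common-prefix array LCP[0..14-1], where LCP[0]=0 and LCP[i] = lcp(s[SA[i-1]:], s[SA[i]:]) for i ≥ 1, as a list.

[0, 2, 1, 2, 0, 0, 2, 1, 0, 1, 1, 1, 1, 2]

sorted suffixes:
  #0 SA[0]=9  'adade'
  #1 SA[1]=11  'ade'
  #2 SA[2]=0  'aecedaeeeadade'
  #3 SA[3]=5  'aeeeadade'
  #4 SA[4]=2  'cedaeeeadade'
  #5 SA[5]=10  'dade'
  #6 SA[6]=4  'daeeeadade'
  #7 SA[7]=12  'de'
  #8 SA[8]=13  'e'
  #9 SA[9]=8  'eadade'
  #10 SA[10]=1  'ecedaeeeadade'
  #11 SA[11]=3  'edaeeeadade'
  #12 SA[12]=7  'eeadade'
  #13 SA[13]=6  'eeeadade'

SA = [9, 11, 0, 5, 2, 10, 4, 12, 13, 8, 1, 3, 7, 6]
i: (SA[i-1],SA[i]) lcp shared
  1: (9,11) 2 'ad'
  2: (11,0) 1 'a'
  3: (0,5) 2 'ae'
  4: (5,2) 0 ''
  5: (2,10) 0 ''
  6: (10,4) 2 'da'
  7: (4,12) 1 'd'
  8: (12,13) 0 ''
  9: (13,8) 1 'e'
  10: (8,1) 1 'e'
  11: (1,3) 1 'e'
  12: (3,7) 1 'e'
  13: (7,6) 2 'ee'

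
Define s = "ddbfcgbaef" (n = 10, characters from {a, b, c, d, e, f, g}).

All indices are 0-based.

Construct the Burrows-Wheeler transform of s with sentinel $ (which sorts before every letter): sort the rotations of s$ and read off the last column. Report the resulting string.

fbgdfd$aebc

rank  rotation     last
    0  $ddbfcgbaef  f
    1  aef$ddbfcgb  b
    2  baef$ddbfcg  g
    3  bfcgbaef$dd  d
    4  cgbaef$ddbf  f
    5  dbfcgbaef$d  d
    6  ddbfcgbaef$  $
    7  ef$ddbfcgba  a
    8  f$ddbfcgbae  e
    9  fcgbaef$ddb  b
   10  gbaef$ddbfc  c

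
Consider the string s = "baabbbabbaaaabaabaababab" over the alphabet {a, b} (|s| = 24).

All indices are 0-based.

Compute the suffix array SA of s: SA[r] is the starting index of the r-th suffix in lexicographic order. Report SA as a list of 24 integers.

[9, 10, 11, 14, 17, 1, 22, 12, 15, 20, 18, 6, 2, 23, 8, 13, 16, 0, 21, 19, 5, 7, 4, 3]

sorted suffixes:
  #0 SA[0]=9  'aaaabaabaababab'
  #1 SA[1]=10  'aaabaabaababab'
  #2 SA[2]=11  'aabaabaababab'
  #3 SA[3]=14  'aabaababab'
  #4 SA[4]=17  'aababab'
  #5 SA[5]=1  'aabbbabbaaaabaabaababab'
  #6 SA[6]=22  'ab'
  #7 SA[7]=12  'abaabaababab'
  #8 SA[8]=15  'abaababab'
  #9 SA[9]=20  'abab'
  #10 SA[10]=18  'ababab'
  #11 SA[11]=6  'abbaaaabaabaababab'
  #12 SA[12]=2  'abbbabbaaaabaabaababab'
  #13 SA[13]=23  'b'
  #14 SA[14]=8  'baaaabaabaababab'
  #15 SA[15]=13  'baabaababab'
  #16 SA[16]=16  'baababab'
  #17 SA[17]=0  'baabbbabbaaaabaabaababab'
  #18 SA[18]=21  'bab'
  #19 SA[19]=19  'babab'
  #20 SA[20]=5  'babbaaaabaabaababab'
  #21 SA[21]=7  'bbaaaabaabaababab'
  #22 SA[22]=4  'bbabbaaaabaabaababab'
  #23 SA[23]=3  'bbbabbaaaabaabaababab'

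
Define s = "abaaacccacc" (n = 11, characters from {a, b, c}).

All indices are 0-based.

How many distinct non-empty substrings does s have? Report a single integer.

rank→(start, suffix):
  0 → (2, 'aaacccacc')
  1 → (3, 'aacccacc')
  2 → (0, 'abaaacccacc')
  3 → (8, 'acc')
  4 → (4, 'acccacc')
  5 → (1, 'baaacccacc')
  6 → (10, 'c')
  7 → (7, 'cacc')
  8 → (9, 'cc')
  9 → (6, 'ccacc')
  10 → (5, 'cccacc')

SA = [2, 3, 0, 8, 4, 1, 10, 7, 9, 6, 5]
rank  pair      lcp
   1  s[2:],s[3:]  2  'aa'
   2  s[3:],s[0:]  1  'a'
   3  s[0:],s[8:]  1  'a'
   4  s[8:],s[4:]  3  'acc'
   5  s[4:],s[1:]  0  ''
   6  s[1:],s[10:]  0  ''
   7  s[10:],s[7:]  1  'c'
   8  s[7:],s[9:]  1  'c'
   9  s[9:],s[6:]  2  'cc'
  10  s[6:],s[5:]  2  'cc'

n(n+1)/2 = 11·12/2 = 66
Σ LCP = 0 + 2 + 1 + 1 + 3 + 0 + 0 + 1 + 1 + 2 + 2 = 13
distinct = 66 − 13 = 53

53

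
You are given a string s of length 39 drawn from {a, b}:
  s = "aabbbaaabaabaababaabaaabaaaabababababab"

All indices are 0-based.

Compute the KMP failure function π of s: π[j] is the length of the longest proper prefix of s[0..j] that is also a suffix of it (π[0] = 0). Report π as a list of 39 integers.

[0, 1, 0, 0, 0, 1, 2, 2, 3, 1, 2, 3, 1, 2, 3, 1, 0, 1, 2, 3, 1, 2, 2, 3, 1, 2, 2, 2, 3, 1, 0, 1, 0, 1, 0, 1, 0, 1, 0]

π[0] = 0
j=1 s[j]='a': π[1]=1 (border 'a')
j=2 s[j]='b': k: 1→0; π[2]=0 (border '')
j=3 s[j]='b': π[3]=0 (border '')
j=4 s[j]='b': π[4]=0 (border '')
j=5 s[j]='a': π[5]=1 (border 'a')
j=6 s[j]='a': π[6]=2 (border 'aa')
j=7 s[j]='a': k: 2→1; π[7]=2 (border 'aa')
j=8 s[j]='b': π[8]=3 (border 'aab')
j=9 s[j]='a': k: 3→0; π[9]=1 (border 'a')
j=10 s[j]='a': π[10]=2 (border 'aa')
j=11 s[j]='b': π[11]=3 (border 'aab')
j=12 s[j]='a': k: 3→0; π[12]=1 (border 'a')
j=13 s[j]='a': π[13]=2 (border 'aa')
j=14 s[j]='b': π[14]=3 (border 'aab')
j=15 s[j]='a': k: 3→0; π[15]=1 (border 'a')
j=16 s[j]='b': k: 1→0; π[16]=0 (border '')
j=17 s[j]='a': π[17]=1 (border 'a')
j=18 s[j]='a': π[18]=2 (border 'aa')
j=19 s[j]='b': π[19]=3 (border 'aab')
j=20 s[j]='a': k: 3→0; π[20]=1 (border 'a')
j=21 s[j]='a': π[21]=2 (border 'aa')
j=22 s[j]='a': k: 2→1; π[22]=2 (border 'aa')
j=23 s[j]='b': π[23]=3 (border 'aab')
j=24 s[j]='a': k: 3→0; π[24]=1 (border 'a')
j=25 s[j]='a': π[25]=2 (border 'aa')
j=26 s[j]='a': k: 2→1; π[26]=2 (border 'aa')
j=27 s[j]='a': k: 2→1; π[27]=2 (border 'aa')
j=28 s[j]='b': π[28]=3 (border 'aab')
j=29 s[j]='a': k: 3→0; π[29]=1 (border 'a')
j=30 s[j]='b': k: 1→0; π[30]=0 (border '')
j=31 s[j]='a': π[31]=1 (border 'a')
j=32 s[j]='b': k: 1→0; π[32]=0 (border '')
j=33 s[j]='a': π[33]=1 (border 'a')
j=34 s[j]='b': k: 1→0; π[34]=0 (border '')
j=35 s[j]='a': π[35]=1 (border 'a')
j=36 s[j]='b': k: 1→0; π[36]=0 (border '')
j=37 s[j]='a': π[37]=1 (border 'a')
j=38 s[j]='b': k: 1→0; π[38]=0 (border '')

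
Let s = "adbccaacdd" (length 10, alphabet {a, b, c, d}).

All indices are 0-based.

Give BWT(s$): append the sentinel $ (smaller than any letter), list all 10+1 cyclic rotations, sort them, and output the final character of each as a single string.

rank  rotation     last
    0  $adbccaacdd  d
    1  aacdd$adbcc  c
    2  acdd$adbcca  a
    3  adbccaacdd$  $
    4  bccaacdd$ad  d
    5  caacdd$adbc  c
    6  ccaacdd$adb  b
    7  cdd$adbccaa  a
    8  d$adbccaacd  d
    9  dbccaacdd$a  a
   10  dd$adbccaac  c

dca$dcbadac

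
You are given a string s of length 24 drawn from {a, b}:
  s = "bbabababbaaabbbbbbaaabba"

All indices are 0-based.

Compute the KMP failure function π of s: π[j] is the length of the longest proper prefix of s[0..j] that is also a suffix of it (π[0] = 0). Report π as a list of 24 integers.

[0, 1, 0, 1, 0, 1, 0, 1, 2, 3, 0, 0, 1, 2, 2, 2, 2, 2, 3, 0, 0, 1, 2, 3]

π[0] = 0
j=1 s[j]='b': π[1]=1 (border 'b')
j=2 s[j]='a': k: 1→0; π[2]=0 (border '')
j=3 s[j]='b': π[3]=1 (border 'b')
j=4 s[j]='a': k: 1→0; π[4]=0 (border '')
j=5 s[j]='b': π[5]=1 (border 'b')
j=6 s[j]='a': k: 1→0; π[6]=0 (border '')
j=7 s[j]='b': π[7]=1 (border 'b')
j=8 s[j]='b': π[8]=2 (border 'bb')
j=9 s[j]='a': π[9]=3 (border 'bba')
j=10 s[j]='a': k: 3→0; π[10]=0 (border '')
j=11 s[j]='a': π[11]=0 (border '')
j=12 s[j]='b': π[12]=1 (border 'b')
j=13 s[j]='b': π[13]=2 (border 'bb')
j=14 s[j]='b': k: 2→1; π[14]=2 (border 'bb')
j=15 s[j]='b': k: 2→1; π[15]=2 (border 'bb')
j=16 s[j]='b': k: 2→1; π[16]=2 (border 'bb')
j=17 s[j]='b': k: 2→1; π[17]=2 (border 'bb')
j=18 s[j]='a': π[18]=3 (border 'bba')
j=19 s[j]='a': k: 3→0; π[19]=0 (border '')
j=20 s[j]='a': π[20]=0 (border '')
j=21 s[j]='b': π[21]=1 (border 'b')
j=22 s[j]='b': π[22]=2 (border 'bb')
j=23 s[j]='a': π[23]=3 (border 'bba')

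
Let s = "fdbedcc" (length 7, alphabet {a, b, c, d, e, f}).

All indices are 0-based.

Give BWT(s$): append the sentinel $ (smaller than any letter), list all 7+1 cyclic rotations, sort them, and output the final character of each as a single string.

rank  rotation  last
    0  $fdbedcc  c
    1  bedcc$fd  d
    2  c$fdbedc  c
    3  cc$fdbed  d
    4  dbedcc$f  f
    5  dcc$fdbe  e
    6  edcc$fdb  b
    7  fdbedcc$  $

cdcdfeb$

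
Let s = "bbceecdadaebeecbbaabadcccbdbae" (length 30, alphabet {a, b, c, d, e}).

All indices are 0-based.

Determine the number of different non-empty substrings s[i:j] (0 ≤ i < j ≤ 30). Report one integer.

429

rank→(start, suffix):
  0 → (17, 'aabadcccbdbae')
  1 → (18, 'abadcccbdbae')
  2 → (7, 'adaebeecbbaabadcccbdbae')
  3 → (20, 'adcccbdbae')
  4 → (28, 'ae')
  5 → (9, 'aebeecbbaabadcccbdbae')
  6 → (16, 'baabadcccbdbae')
  7 → (19, 'badcccbdbae')
  8 → (27, 'bae')
  9 → (15, 'bbaabadcccbdbae')
  10 → (0, 'bbceecdadaebeecbbaabadcccbdbae')
  11 → (1, 'bceecdadaebeecbbaabadcccbdbae')
  12 → (25, 'bdbae')
  13 → (11, 'beecbbaabadcccbdbae')
  14 → (14, 'cbbaabadcccbdbae')
  15 → (24, 'cbdbae')
  16 → (23, 'ccbdbae')
  17 → (22, 'cccbdbae')
  18 → (5, 'cdadaebeecbbaabadcccbdbae')
  19 → (2, 'ceecdadaebeecbbaabadcccbdbae')
  20 → (6, 'dadaebeecbbaabadcccbdbae')
  21 → (8, 'daebeecbbaabadcccbdbae')
  22 → (26, 'dbae')
  23 → (21, 'dcccbdbae')
  24 → (29, 'e')
  25 → (10, 'ebeecbbaabadcccbdbae')
  26 → (13, 'ecbbaabadcccbdbae')
  27 → (4, 'ecdadaebeecbbaabadcccbdbae')
  28 → (12, 'eecbbaabadcccbdbae')
  29 → (3, 'eecdadaebeecbbaabadcccbdbae')

SA = [17, 18, 7, 20, 28, 9, 16, 19, 27, 15, 0, 1, 25, 11, 14, 24, 23, 22, 5, 2, 6, 8, 26, 21, 29, 10, 13, 4, 12, 3]
i: (SA[i-1],SA[i]) lcp shared
  1: (17,18) 1 'a'
  2: (18,7) 1 'a'
  3: (7,20) 2 'ad'
  4: (20,28) 1 'a'
  5: (28,9) 2 'ae'
  6: (9,16) 0 ''
  7: (16,19) 2 'ba'
  8: (19,27) 2 'ba'
  9: (27,15) 1 'b'
  10: (15,0) 2 'bb'
  11: (0,1) 1 'b'
  12: (1,25) 1 'b'
  13: (25,11) 1 'b'
  14: (11,14) 0 ''
  15: (14,24) 2 'cb'
  16: (24,23) 1 'c'
  17: (23,22) 2 'cc'
  18: (22,5) 1 'c'
  19: (5,2) 1 'c'
  20: (2,6) 0 ''
  21: (6,8) 2 'da'
  22: (8,26) 1 'd'
  23: (26,21) 1 'd'
  24: (21,29) 0 ''
  25: (29,10) 1 'e'
  26: (10,13) 1 'e'
  27: (13,4) 2 'ec'
  28: (4,12) 1 'e'
  29: (12,3) 3 'eec'

n(n+1)/2 = 30·31/2 = 465
Σ LCP = 0 + 1 + 1 + 2 + 1 + 2 + 0 + 2 + 2 + 1 + 2 + 1 + 1 + 1 + 0 + 2 + 1 + 2 + 1 + 1 + 0 + 2 + 1 + 1 + 0 + 1 + 1 + 2 + 1 + 3 = 36
distinct = 465 − 36 = 429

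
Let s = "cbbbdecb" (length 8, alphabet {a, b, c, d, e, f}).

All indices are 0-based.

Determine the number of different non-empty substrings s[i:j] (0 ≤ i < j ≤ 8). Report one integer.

rank→(start, suffix):
  0 → (7, 'b')
  1 → (1, 'bbbdecb')
  2 → (2, 'bbdecb')
  3 → (3, 'bdecb')
  4 → (6, 'cb')
  5 → (0, 'cbbbdecb')
  6 → (4, 'decb')
  7 → (5, 'ecb')

SA = [7, 1, 2, 3, 6, 0, 4, 5]
i: (SA[i-1],SA[i]) lcp shared
  1: (7,1) 1 'b'
  2: (1,2) 2 'bb'
  3: (2,3) 1 'b'
  4: (3,6) 0 ''
  5: (6,0) 2 'cb'
  6: (0,4) 0 ''
  7: (4,5) 0 ''

n(n+1)/2 = 8·9/2 = 36
Σ LCP = 0 + 1 + 2 + 1 + 0 + 2 + 0 + 0 = 6
distinct = 36 − 6 = 30

30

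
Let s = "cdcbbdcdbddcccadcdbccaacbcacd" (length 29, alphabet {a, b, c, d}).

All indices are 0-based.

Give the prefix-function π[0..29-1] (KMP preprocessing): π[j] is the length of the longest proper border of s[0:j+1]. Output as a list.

π[0] = 0
j=1 s[j]='d': π[1]=0 (border '')
j=2 s[j]='c': π[2]=1 (border 'c')
j=3 s[j]='b': k: 1→0; π[3]=0 (border '')
j=4 s[j]='b': π[4]=0 (border '')
j=5 s[j]='d': π[5]=0 (border '')
j=6 s[j]='c': π[6]=1 (border 'c')
j=7 s[j]='d': π[7]=2 (border 'cd')
j=8 s[j]='b': k: 2→0; π[8]=0 (border '')
j=9 s[j]='d': π[9]=0 (border '')
j=10 s[j]='d': π[10]=0 (border '')
j=11 s[j]='c': π[11]=1 (border 'c')
j=12 s[j]='c': k: 1→0; π[12]=1 (border 'c')
j=13 s[j]='c': k: 1→0; π[13]=1 (border 'c')
j=14 s[j]='a': k: 1→0; π[14]=0 (border '')
j=15 s[j]='d': π[15]=0 (border '')
j=16 s[j]='c': π[16]=1 (border 'c')
j=17 s[j]='d': π[17]=2 (border 'cd')
j=18 s[j]='b': k: 2→0; π[18]=0 (border '')
j=19 s[j]='c': π[19]=1 (border 'c')
j=20 s[j]='c': k: 1→0; π[20]=1 (border 'c')
j=21 s[j]='a': k: 1→0; π[21]=0 (border '')
j=22 s[j]='a': π[22]=0 (border '')
j=23 s[j]='c': π[23]=1 (border 'c')
j=24 s[j]='b': k: 1→0; π[24]=0 (border '')
j=25 s[j]='c': π[25]=1 (border 'c')
j=26 s[j]='a': k: 1→0; π[26]=0 (border '')
j=27 s[j]='c': π[27]=1 (border 'c')
j=28 s[j]='d': π[28]=2 (border 'cd')

[0, 0, 1, 0, 0, 0, 1, 2, 0, 0, 0, 1, 1, 1, 0, 0, 1, 2, 0, 1, 1, 0, 0, 1, 0, 1, 0, 1, 2]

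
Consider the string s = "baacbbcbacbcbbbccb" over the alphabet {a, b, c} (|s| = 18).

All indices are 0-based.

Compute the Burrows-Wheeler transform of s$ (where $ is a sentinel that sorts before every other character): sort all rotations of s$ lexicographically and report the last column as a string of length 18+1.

rank  rotation             last
    0  $baacbbcbacbcbbbccb  b
    1  aacbbcbacbcbbbccb$b  b
    2  acbbcbacbcbbbccb$ba  a
    3  acbcbbbccb$baacbbcb  b
    4  b$baacbbcbacbcbbbcc  c
    5  baacbbcbacbcbbbccb$  $
    6  bacbcbbbccb$baacbbc  c
    7  bbbccb$baacbbcbacbc  c
    8  bbcbacbcbbbccb$baac  c
    9  bbccb$baacbbcbacbcb  b
   10  bcbacbcbbbccb$baacb  b
   11  bcbbbccb$baacbbcbac  c
   12  bccb$baacbbcbacbcbb  b
   13  cb$baacbbcbacbcbbbc  c
   14  cbacbcbbbccb$baacbb  b
   15  cbbbccb$baacbbcbacb  b
   16  cbbcbacbcbbbccb$baa  a
   17  cbcbbbccb$baacbbcba  a
   18  ccb$baacbbcbacbcbbb  b

bbabc$cccbbcbcbbaab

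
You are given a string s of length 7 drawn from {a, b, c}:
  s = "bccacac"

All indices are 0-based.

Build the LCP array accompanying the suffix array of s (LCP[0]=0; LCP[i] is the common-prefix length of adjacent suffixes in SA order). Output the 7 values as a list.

sorted suffixes:
  #0 SA[0]=5  'ac'
  #1 SA[1]=3  'acac'
  #2 SA[2]=0  'bccacac'
  #3 SA[3]=6  'c'
  #4 SA[4]=4  'cac'
  #5 SA[5]=2  'cacac'
  #6 SA[6]=1  'ccacac'

SA = [5, 3, 0, 6, 4, 2, 1]
rank  pair      lcp
   1  s[5:],s[3:]  2  'ac'
   2  s[3:],s[0:]  0  ''
   3  s[0:],s[6:]  0  ''
   4  s[6:],s[4:]  1  'c'
   5  s[4:],s[2:]  3  'cac'
   6  s[2:],s[1:]  1  'c'

[0, 2, 0, 0, 1, 3, 1]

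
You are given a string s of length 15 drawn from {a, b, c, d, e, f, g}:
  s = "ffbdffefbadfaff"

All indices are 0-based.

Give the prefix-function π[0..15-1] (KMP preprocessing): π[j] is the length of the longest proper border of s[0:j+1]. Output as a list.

[0, 1, 0, 0, 1, 2, 0, 1, 0, 0, 0, 1, 0, 1, 2]

π[0] = 0
j=1 s[j]='f': π[1]=1 (border 'f')
j=2 s[j]='b': k: 1→0; π[2]=0 (border '')
j=3 s[j]='d': π[3]=0 (border '')
j=4 s[j]='f': π[4]=1 (border 'f')
j=5 s[j]='f': π[5]=2 (border 'ff')
j=6 s[j]='e': k: 2→1→0; π[6]=0 (border '')
j=7 s[j]='f': π[7]=1 (border 'f')
j=8 s[j]='b': k: 1→0; π[8]=0 (border '')
j=9 s[j]='a': π[9]=0 (border '')
j=10 s[j]='d': π[10]=0 (border '')
j=11 s[j]='f': π[11]=1 (border 'f')
j=12 s[j]='a': k: 1→0; π[12]=0 (border '')
j=13 s[j]='f': π[13]=1 (border 'f')
j=14 s[j]='f': π[14]=2 (border 'ff')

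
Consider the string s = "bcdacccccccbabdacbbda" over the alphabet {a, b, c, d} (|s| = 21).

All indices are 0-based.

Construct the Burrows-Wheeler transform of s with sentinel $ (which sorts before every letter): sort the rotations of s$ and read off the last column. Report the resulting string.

rank  rotation                last
    0  $bcdacccccccbabdacbbda  a
    1  a$bcdacccccccbabdacbbd  d
    2  abdacbbda$bcdacccccccb  b
    3  acbbda$bcdacccccccbabd  d
    4  acccccccbabdacbbda$bcd  d
    5  babdacbbda$bcdaccccccc  c
    6  bbda$bcdacccccccbabdac  c
    7  bcdacccccccbabdacbbda$  $
    8  bda$bcdacccccccbabdacb  b
    9  bdacbbda$bcdacccccccba  a
   10  cbabdacbbda$bcdacccccc  c
   11  cbbda$bcdacccccccbabda  a
   12  ccbabdacbbda$bcdaccccc  c
   13  cccbabdacbbda$bcdacccc  c
   14  ccccbabdacbbda$bcdaccc  c
   15  cccccbabdacbbda$bcdacc  c
   16  ccccccbabdacbbda$bcdac  c
   17  cccccccbabdacbbda$bcda  a
   18  cdacccccccbabdacbbda$b  b
   19  da$bcdacccccccbabdacbb  b
   20  dacbbda$bcdacccccccbab  b
   21  dacccccccbabdacbbda$bc  c

adbddcc$bacacccccabbbc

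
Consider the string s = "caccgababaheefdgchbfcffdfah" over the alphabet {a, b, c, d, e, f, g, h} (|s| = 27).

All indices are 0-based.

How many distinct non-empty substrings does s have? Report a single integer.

rank→(start, suffix):
  0 → (5, 'ababaheefdgchbfcffdfah')
  1 → (7, 'abaheefdgchbfcffdfah')
  2 → (1, 'accgababaheefdgchbfcffdfah')
  3 → (25, 'ah')
  4 → (9, 'aheefdgchbfcffdfah')
  5 → (6, 'babaheefdgchbfcffdfah')
  6 → (8, 'baheefdgchbfcffdfah')
  7 → (18, 'bfcffdfah')
  8 → (0, 'caccgababaheefdgchbfcffdfah')
  9 → (2, 'ccgababaheefdgchbfcffdfah')
  10 → (20, 'cffdfah')
  11 → (3, 'cgababaheefdgchbfcffdfah')
  12 → (16, 'chbfcffdfah')
  13 → (23, 'dfah')
  14 → (14, 'dgchbfcffdfah')
  15 → (11, 'eefdgchbfcffdfah')
  16 → (12, 'efdgchbfcffdfah')
  17 → (24, 'fah')
  18 → (19, 'fcffdfah')
  19 → (22, 'fdfah')
  20 → (13, 'fdgchbfcffdfah')
  21 → (21, 'ffdfah')
  22 → (4, 'gababaheefdgchbfcffdfah')
  23 → (15, 'gchbfcffdfah')
  24 → (26, 'h')
  25 → (17, 'hbfcffdfah')
  26 → (10, 'heefdgchbfcffdfah')

SA = [5, 7, 1, 25, 9, 6, 8, 18, 0, 2, 20, 3, 16, 23, 14, 11, 12, 24, 19, 22, 13, 21, 4, 15, 26, 17, 10]
rank  pair      lcp
   1  s[5:],s[7:]  3  'aba'
   2  s[7:],s[1:]  1  'a'
   3  s[1:],s[25:]  1  'a'
   4  s[25:],s[9:]  2  'ah'
   5  s[9:],s[6:]  0  ''
   6  s[6:],s[8:]  2  'ba'
   7  s[8:],s[18:]  1  'b'
   8  s[18:],s[0:]  0  ''
   9  s[0:],s[2:]  1  'c'
  10  s[2:],s[20:]  1  'c'
  11  s[20:],s[3:]  1  'c'
  12  s[3:],s[16:]  1  'c'
  13  s[16:],s[23:]  0  ''
  14  s[23:],s[14:]  1  'd'
  15  s[14:],s[11:]  0  ''
  16  s[11:],s[12:]  1  'e'
  17  s[12:],s[24:]  0  ''
  18  s[24:],s[19:]  1  'f'
  19  s[19:],s[22:]  1  'f'
  20  s[22:],s[13:]  2  'fd'
  21  s[13:],s[21:]  1  'f'
  22  s[21:],s[4:]  0  ''
  23  s[4:],s[15:]  1  'g'
  24  s[15:],s[26:]  0  ''
  25  s[26:],s[17:]  1  'h'
  26  s[17:],s[10:]  1  'h'

n(n+1)/2 = 27·28/2 = 378
Σ LCP = 0 + 3 + 1 + 1 + 2 + 0 + 2 + 1 + 0 + 1 + 1 + 1 + 1 + 0 + 1 + 0 + 1 + 0 + 1 + 1 + 2 + 1 + 0 + 1 + 0 + 1 + 1 = 24
distinct = 378 − 24 = 354

354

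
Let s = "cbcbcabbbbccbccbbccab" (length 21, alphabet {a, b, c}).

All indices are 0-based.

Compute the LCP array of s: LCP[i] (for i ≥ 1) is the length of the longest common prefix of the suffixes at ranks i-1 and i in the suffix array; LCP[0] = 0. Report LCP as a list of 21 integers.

[0, 2, 0, 1, 3, 2, 4, 1, 2, 2, 3, 4, 0, 3, 1, 2, 3, 3, 1, 2, 3]

rank→(start, suffix):
  0 → (19, 'ab')
  1 → (5, 'abbbbccbccbbccab')
  2 → (20, 'b')
  3 → (6, 'bbbbccbccbbccab')
  4 → (7, 'bbbccbccbbccab')
  5 → (15, 'bbccab')
  6 → (8, 'bbccbccbbccab')
  7 → (3, 'bcabbbbccbccbbccab')
  8 → (1, 'bcbcabbbbccbccbbccab')
  9 → (16, 'bccab')
  10 → (12, 'bccbbccab')
  11 → (9, 'bccbccbbccab')
  12 → (18, 'cab')
  13 → (4, 'cabbbbccbccbbccab')
  14 → (14, 'cbbccab')
  15 → (2, 'cbcabbbbccbccbbccab')
  16 → (0, 'cbcbcabbbbccbccbbccab')
  17 → (11, 'cbccbbccab')
  18 → (17, 'ccab')
  19 → (13, 'ccbbccab')
  20 → (10, 'ccbccbbccab')

SA = [19, 5, 20, 6, 7, 15, 8, 3, 1, 16, 12, 9, 18, 4, 14, 2, 0, 11, 17, 13, 10]
rank  pair      lcp
   1  s[19:],s[5:]  2  'ab'
   2  s[5:],s[20:]  0  ''
   3  s[20:],s[6:]  1  'b'
   4  s[6:],s[7:]  3  'bbb'
   5  s[7:],s[15:]  2  'bb'
   6  s[15:],s[8:]  4  'bbcc'
   7  s[8:],s[3:]  1  'b'
   8  s[3:],s[1:]  2  'bc'
   9  s[1:],s[16:]  2  'bc'
  10  s[16:],s[12:]  3  'bcc'
  11  s[12:],s[9:]  4  'bccb'
  12  s[9:],s[18:]  0  ''
  13  s[18:],s[4:]  3  'cab'
  14  s[4:],s[14:]  1  'c'
  15  s[14:],s[2:]  2  'cb'
  16  s[2:],s[0:]  3  'cbc'
  17  s[0:],s[11:]  3  'cbc'
  18  s[11:],s[17:]  1  'c'
  19  s[17:],s[13:]  2  'cc'
  20  s[13:],s[10:]  3  'ccb'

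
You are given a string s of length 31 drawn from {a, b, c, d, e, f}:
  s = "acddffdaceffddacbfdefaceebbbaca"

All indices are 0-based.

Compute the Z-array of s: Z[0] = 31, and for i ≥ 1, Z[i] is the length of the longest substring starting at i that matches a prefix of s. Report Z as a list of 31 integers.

[31, 0, 0, 0, 0, 0, 0, 2, 0, 0, 0, 0, 0, 0, 2, 0, 0, 0, 0, 0, 0, 2, 0, 0, 0, 0, 0, 0, 2, 0, 1]

Z[0]=31
i=1: outside box; Z[1]=0
i=2: outside box; Z[2]=0
i=3: outside box; Z[3]=0
i=4: outside box; Z[4]=0
i=5: outside box; Z[5]=0
i=6: outside box; Z[6]=0
i=7: outside box; Z[7]=2 extend→box=[7,9)
i=8: min(r-i=1, Z[1]=0)=0; Z[8]=0
i=9: outside box; Z[9]=0
i=10: outside box; Z[10]=0
i=11: outside box; Z[11]=0
i=12: outside box; Z[12]=0
i=13: outside box; Z[13]=0
i=14: outside box; Z[14]=2 extend→box=[14,16)
i=15: min(r-i=1, Z[1]=0)=0; Z[15]=0
i=16: outside box; Z[16]=0
i=17: outside box; Z[17]=0
i=18: outside box; Z[18]=0
i=19: outside box; Z[19]=0
i=20: outside box; Z[20]=0
i=21: outside box; Z[21]=2 extend→box=[21,23)
i=22: min(r-i=1, Z[1]=0)=0; Z[22]=0
i=23: outside box; Z[23]=0
i=24: outside box; Z[24]=0
i=25: outside box; Z[25]=0
i=26: outside box; Z[26]=0
i=27: outside box; Z[27]=0
i=28: outside box; Z[28]=2 extend→box=[28,30)
i=29: min(r-i=1, Z[1]=0)=0; Z[29]=0
i=30: outside box; Z[30]=1 extend→box=[30,31)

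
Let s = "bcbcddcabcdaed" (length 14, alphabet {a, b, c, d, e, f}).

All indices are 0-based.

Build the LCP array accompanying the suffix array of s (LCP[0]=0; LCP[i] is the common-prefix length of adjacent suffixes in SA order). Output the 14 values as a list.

rank→(start, suffix):
  0 → (7, 'abcdaed')
  1 → (11, 'aed')
  2 → (0, 'bcbcddcabcdaed')
  3 → (8, 'bcdaed')
  4 → (2, 'bcddcabcdaed')
  5 → (6, 'cabcdaed')
  6 → (1, 'cbcddcabcdaed')
  7 → (9, 'cdaed')
  8 → (3, 'cddcabcdaed')
  9 → (13, 'd')
  10 → (10, 'daed')
  11 → (5, 'dcabcdaed')
  12 → (4, 'ddcabcdaed')
  13 → (12, 'ed')

SA = [7, 11, 0, 8, 2, 6, 1, 9, 3, 13, 10, 5, 4, 12]
rank  pair      lcp
   1  s[7:],s[11:]  1  'a'
   2  s[11:],s[0:]  0  ''
   3  s[0:],s[8:]  2  'bc'
   4  s[8:],s[2:]  3  'bcd'
   5  s[2:],s[6:]  0  ''
   6  s[6:],s[1:]  1  'c'
   7  s[1:],s[9:]  1  'c'
   8  s[9:],s[3:]  2  'cd'
   9  s[3:],s[13:]  0  ''
  10  s[13:],s[10:]  1  'd'
  11  s[10:],s[5:]  1  'd'
  12  s[5:],s[4:]  1  'd'
  13  s[4:],s[12:]  0  ''

[0, 1, 0, 2, 3, 0, 1, 1, 2, 0, 1, 1, 1, 0]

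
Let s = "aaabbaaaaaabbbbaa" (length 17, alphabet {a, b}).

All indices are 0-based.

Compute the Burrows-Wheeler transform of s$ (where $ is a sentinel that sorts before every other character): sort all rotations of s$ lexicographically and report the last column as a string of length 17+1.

aabbaa$aaaaabbbaba

rank  rotation            last
    0  $aaabbaaaaaabbbbaa  a
    1  a$aaabbaaaaaabbbba  a
    2  aa$aaabbaaaaaabbbb  b
    3  aaaaaabbbbaa$aaabb  b
    4  aaaaabbbbaa$aaabba  a
    5  aaaabbbbaa$aaabbaa  a
    6  aaabbaaaaaabbbbaa$  $
    7  aaabbbbaa$aaabbaaa  a
    8  aabbaaaaaabbbbaa$a  a
    9  aabbbbaa$aaabbaaaa  a
   10  abbaaaaaabbbbaa$aa  a
   11  abbbbaa$aaabbaaaaa  a
   12  baa$aaabbaaaaaabbb  b
   13  baaaaaabbbbaa$aaab  b
   14  bbaa$aaabbaaaaaabb  b
   15  bbaaaaaabbbbaa$aaa  a
   16  bbbaa$aaabbaaaaaab  b
   17  bbbbaa$aaabbaaaaaa  a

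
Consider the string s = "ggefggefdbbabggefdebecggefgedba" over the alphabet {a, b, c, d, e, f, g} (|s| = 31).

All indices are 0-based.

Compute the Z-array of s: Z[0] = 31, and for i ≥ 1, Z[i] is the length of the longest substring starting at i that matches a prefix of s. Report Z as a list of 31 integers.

Z[0]=31
i=1: fresh scan; Z[1]=1 scan→box=[1,2)
i=2: fresh scan; Z[2]=0
i=3: fresh scan; Z[3]=0
i=4: fresh scan; Z[4]=4 scan→box=[4,8)
i=5: min(r-i=3, Z[1]=1)=1; Z[5]=1
i=6: min(r-i=2, Z[2]=0)=0; Z[6]=0
i=7: min(r-i=1, Z[3]=0)=0; Z[7]=0
i=8: fresh scan; Z[8]=0
i=9: fresh scan; Z[9]=0
i=10: fresh scan; Z[10]=0
i=11: fresh scan; Z[11]=0
i=12: fresh scan; Z[12]=0
i=13: fresh scan; Z[13]=4 scan→box=[13,17)
i=14: min(r-i=3, Z[1]=1)=1; Z[14]=1
i=15: min(r-i=2, Z[2]=0)=0; Z[15]=0
i=16: min(r-i=1, Z[3]=0)=0; Z[16]=0
i=17: fresh scan; Z[17]=0
i=18: fresh scan; Z[18]=0
i=19: fresh scan; Z[19]=0
i=20: fresh scan; Z[20]=0
i=21: fresh scan; Z[21]=0
i=22: fresh scan; Z[22]=5 scan→box=[22,27)
i=23: min(r-i=4, Z[1]=1)=1; Z[23]=1
i=24: min(r-i=3, Z[2]=0)=0; Z[24]=0
i=25: min(r-i=2, Z[3]=0)=0; Z[25]=0
i=26: min(r-i=1, Z[4]=4)=1; Z[26]=1
i=27: fresh scan; Z[27]=0
i=28: fresh scan; Z[28]=0
i=29: fresh scan; Z[29]=0
i=30: fresh scan; Z[30]=0

[31, 1, 0, 0, 4, 1, 0, 0, 0, 0, 0, 0, 0, 4, 1, 0, 0, 0, 0, 0, 0, 0, 5, 1, 0, 0, 1, 0, 0, 0, 0]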